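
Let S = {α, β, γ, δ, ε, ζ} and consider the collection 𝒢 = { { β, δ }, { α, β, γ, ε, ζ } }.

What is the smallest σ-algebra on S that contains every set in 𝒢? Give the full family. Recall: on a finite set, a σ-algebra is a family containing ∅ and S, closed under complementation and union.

σ(𝒢) = { {}, { β }, { δ }, { β, δ }, { α, γ, ε, ζ }, { α, β, γ, ε, ζ }, { α, γ, δ, ε, ζ }, S }

Trace:
Seed the family with 𝒢 together with ∅ and S: { {}, { β, δ }, { α, β, γ, ε, ζ }, S }.
Iteration 1 adds 2:
  { δ }  = complement { α, β, γ, ε, ζ }
  { α, γ, ε, ζ }  = complement { β, δ }
  (now 6)
Iteration 2: 1 new —
  { α, γ, δ, ε, ζ }  = { α, γ, ε, ζ } ∪ { δ }
  (now 7)
Iteration 3 (1 new):
  { β }  = complement { α, γ, δ, ε, ζ }
  (now 8)
Iteration 4 adds nothing — fixpoint reached.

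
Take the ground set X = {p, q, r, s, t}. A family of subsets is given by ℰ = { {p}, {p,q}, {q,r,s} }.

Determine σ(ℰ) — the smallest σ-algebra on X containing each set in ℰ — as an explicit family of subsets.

|σ(ℰ)| = 16.  σ(ℰ) = { ∅, {p}, {q}, {t}, {p,q}, {p,t}, {q,t}, {r,s}, {p,q,t}, {p,r,s}, {q,r,s}, {r,s,t}, {p,q,r,s}, {p,r,s,t}, {q,r,s,t}, X }

Working:
Start: ℰ ∪ {∅, X} = { ∅, {p}, {p,q}, {q,r,s}, X }.
Step 1: 4 new —
  {p,t}  = {q,r,s}ᶜ
  {r,s,t}  = {p,q}ᶜ
  {p,q,r,s}  = {q,r,s} ∪ {p,q}
  {q,r,s,t}  = {p}ᶜ
  [9 total]
Step 2. New:
  {t}  = {p,q,r,s}ᶜ
  {p,q,t}  = {p,q} ∪ {p,t}
  {p,r,s,t}  = {r,s,t} ∪ {p,t}
  [12 total]
Step 3: +2 →
  {q}  = {p,r,s,t}ᶜ
  {r,s}  = {p,q,t}ᶜ
  [14 total]
Step 4 adds 2:
  {q,t}  = {q} ∪ {t}
  {p,r,s}  = {r,s} ∪ {p}
  [16 total]
Step 5: closed — nothing new.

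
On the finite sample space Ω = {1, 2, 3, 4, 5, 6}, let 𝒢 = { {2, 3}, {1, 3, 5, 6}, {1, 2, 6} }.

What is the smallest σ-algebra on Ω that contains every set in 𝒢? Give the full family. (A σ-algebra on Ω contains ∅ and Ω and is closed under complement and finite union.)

Initial family (5 sets): { ∅, {2, 3}, {1, 2, 6}, {1, 3, 5, 6}, Ω }.
Pass 1: 5 new —
  {2, 4}  = complement {1, 3, 5, 6}
  {3, 4, 5}  = complement {1, 2, 6}
  {1, 2, 3, 6}  = {2, 3} ∪ {1, 2, 6}
  {1, 4, 5, 6}  = complement {2, 3}
  {1, 2, 3, 5, 6}  = {1, 3, 5, 6} ∪ {2, 3}
Pass 2: 8 new —
  {4}  = complement {1, 2, 3, 5, 6}
  {4, 5}  = complement {1, 2, 3, 6}
  {2, 3, 4}  = {2, 3} ∪ {2, 4}
  {1, 2, 4, 6}  = {1, 2, 6} ∪ {2, 4}
  {2, 3, 4, 5}  = {3, 4, 5} ∪ {2, 3}
  {1, 2, 3, 4, 6}  = {1, 2, 3, 6} ∪ {2, 4}
  {1, 2, 4, 5, 6}  = {1, 4, 5, 6} ∪ {1, 2, 6}
  {1, 3, 4, 5, 6}  = {1, 3, 5, 6} ∪ {3, 4, 5}
Pass 3: +7 →
  {2}  = complement {1, 3, 4, 5, 6}
  {3}  = complement {1, 2, 4, 5, 6}
  {5}  = complement {1, 2, 3, 4, 6}
  {1, 6}  = complement {2, 3, 4, 5}
  {3, 5}  = complement {1, 2, 4, 6}
  {1, 5, 6}  = complement {2, 3, 4}
  {2, 4, 5}  = {4, 5} ∪ {2, 4}
Pass 4 (6 new):
  {2, 5}  = {2} ∪ {5}
  {3, 4}  = {3} ∪ {4}
  {1, 3, 6}  = complement {2, 4, 5}
  {1, 4, 6}  = {1, 6} ∪ {4}
  {2, 3, 5}  = {2} ∪ {3, 5}
  {1, 2, 5, 6}  = {2} ∪ {1, 5, 6}
Pass 5: 1 new —
  {1, 3, 4, 6}  = complement {2, 5}
Pass 6: already closed under ᶜ and ∪.

Therefore σ(𝒢) = { ∅, {2}, {3}, {4}, {5}, {1, 6}, {2, 3}, {2, 4}, {2, 5}, {3, 4}, {3, 5}, {4, 5}, {1, 2, 6}, {1, 3, 6}, {1, 4, 6}, {1, 5, 6}, {2, 3, 4}, {2, 3, 5}, {2, 4, 5}, {3, 4, 5}, {1, 2, 3, 6}, {1, 2, 4, 6}, {1, 2, 5, 6}, {1, 3, 4, 6}, {1, 3, 5, 6}, {1, 4, 5, 6}, {2, 3, 4, 5}, {1, 2, 3, 4, 6}, {1, 2, 3, 5, 6}, {1, 2, 4, 5, 6}, {1, 3, 4, 5, 6}, Ω } (|σ(𝒢)| = 32).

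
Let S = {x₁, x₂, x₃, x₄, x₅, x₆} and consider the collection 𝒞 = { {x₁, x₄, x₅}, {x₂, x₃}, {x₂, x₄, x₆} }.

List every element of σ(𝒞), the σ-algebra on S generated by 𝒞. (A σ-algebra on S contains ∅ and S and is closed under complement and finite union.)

σ(𝒞) = { {}, {x₂}, {x₃}, {x₄}, {x₆}, {x₁, x₅}, {x₂, x₃}, {x₂, x₄}, {x₂, x₆}, {x₃, x₄}, {x₃, x₆}, {x₄, x₆}, {x₁, x₂, x₅}, {x₁, x₃, x₅}, {x₁, x₄, x₅}, {x₁, x₅, x₆}, {x₂, x₃, x₄}, {x₂, x₃, x₆}, {x₂, x₄, x₆}, {x₃, x₄, x₆}, {x₁, x₂, x₃, x₅}, {x₁, x₂, x₄, x₅}, {x₁, x₂, x₅, x₆}, {x₁, x₃, x₄, x₅}, {x₁, x₃, x₅, x₆}, {x₁, x₄, x₅, x₆}, {x₂, x₃, x₄, x₆}, {x₁, x₂, x₃, x₄, x₅}, {x₁, x₂, x₃, x₅, x₆}, {x₁, x₂, x₄, x₅, x₆}, {x₁, x₃, x₄, x₅, x₆}, S }

Trace:
Initial family (5 sets): { {}, {x₂, x₃}, {x₁, x₄, x₅}, {x₂, x₄, x₆}, S }.
Step 1 (6 new):
  {x₁, x₃, x₅}  = {x₂, x₄, x₆}ᶜ
  {x₂, x₃, x₆}  = {x₁, x₄, x₅}ᶜ
  {x₁, x₄, x₅, x₆}  = {x₂, x₃}ᶜ
  {x₂, x₃, x₄, x₆}  = {x₂, x₄, x₆} ∪ {x₂, x₃}
  {x₁, x₂, x₃, x₄, x₅}  = {x₁, x₄, x₅} ∪ {x₂, x₃}
  {x₁, x₂, x₄, x₅, x₆}  = {x₁, x₄, x₅} ∪ {x₂, x₄, x₆}
  |family| = 11
Step 2 (7 new):
  {x₃}  = {x₁, x₂, x₄, x₅, x₆}ᶜ
  {x₆}  = {x₁, x₂, x₃, x₄, x₅}ᶜ
  {x₁, x₅}  = {x₂, x₃, x₄, x₆}ᶜ
  {x₁, x₂, x₃, x₅}  = {x₁, x₃, x₅} ∪ {x₂, x₃}
  {x₁, x₃, x₄, x₅}  = {x₁, x₄, x₅} ∪ {x₁, x₃, x₅}
  {x₁, x₂, x₃, x₅, x₆}  = {x₂, x₃, x₆} ∪ {x₁, x₃, x₅}
  {x₁, x₃, x₄, x₅, x₆}  = {x₁, x₃, x₅} ∪ {x₁, x₄, x₅, x₆}
  |family| = 18
Step 3 (7 new):
  {x₂}  = {x₁, x₃, x₄, x₅, x₆}ᶜ
  {x₄}  = {x₁, x₂, x₃, x₅, x₆}ᶜ
  {x₂, x₆}  = {x₁, x₃, x₄, x₅}ᶜ
  {x₃, x₆}  = {x₃} ∪ {x₆}
  {x₄, x₆}  = {x₁, x₂, x₃, x₅}ᶜ
  {x₁, x₅, x₆}  = {x₁, x₅} ∪ {x₆}
  {x₁, x₃, x₅, x₆}  = {x₁, x₃, x₅} ∪ {x₆}
  |family| = 25
Step 4 (7 new):
  {x₂, x₄}  = {x₁, x₃, x₅, x₆}ᶜ
  {x₃, x₄}  = {x₃} ∪ {x₄}
  {x₁, x₂, x₅}  = {x₂} ∪ {x₁, x₅}
  {x₂, x₃, x₄}  = {x₁, x₅, x₆}ᶜ
  {x₃, x₄, x₆}  = {x₃} ∪ {x₄, x₆}
  {x₁, x₂, x₄, x₅}  = {x₃, x₆}ᶜ
  {x₁, x₂, x₅, x₆}  = {x₂, x₆} ∪ {x₁, x₅, x₆}
  |family| = 32
Step 5: closed — nothing new.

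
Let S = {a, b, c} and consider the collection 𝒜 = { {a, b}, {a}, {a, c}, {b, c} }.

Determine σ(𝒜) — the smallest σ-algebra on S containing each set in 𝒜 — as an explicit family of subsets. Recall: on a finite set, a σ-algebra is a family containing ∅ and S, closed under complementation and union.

Start: 𝒜 ∪ {∅, S} = { {}, {a}, {a, b}, {a, c}, {b, c}, S }.
Pass 1 (2 new):
  {b}  = {a, c}ᶜ
  {c}  = {a, b}ᶜ
  [8 total]
Pass 2: no new sets; the family is a σ-algebra.

σ(𝒜) = { {}, {a}, {b}, {c}, {a, b}, {a, c}, {b, c}, S }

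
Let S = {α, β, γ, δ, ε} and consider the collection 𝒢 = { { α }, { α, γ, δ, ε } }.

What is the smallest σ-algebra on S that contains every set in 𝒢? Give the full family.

σ(𝒢) (8 sets): { {  }, { α }, { β }, { α, β }, { γ, δ, ε }, { α, γ, δ, ε }, { β, γ, δ, ε }, S }

Check:
Seed the family with 𝒢 together with ∅ and S: { {  }, { α }, { α, γ, δ, ε }, S }.
Round 1: 2 new —
  { β }  = complement { α, γ, δ, ε }
  { β, γ, δ, ε }  = complement { α }
  [6 total]
Round 2: 1 new —
  { α, β }  = { β } ∪ { α }
  [7 total]
Round 3: +1 →
  { γ, δ, ε }  = complement { α, β }
  [8 total]
Round 4: already closed under ᶜ and ∪.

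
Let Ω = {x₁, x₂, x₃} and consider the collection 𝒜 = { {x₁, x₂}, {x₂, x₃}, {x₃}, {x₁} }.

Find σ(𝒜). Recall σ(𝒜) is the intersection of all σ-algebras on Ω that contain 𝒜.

|σ(𝒜)| = 8.  σ(𝒜) = { ∅, {x₁}, {x₂}, {x₃}, {x₁, x₂}, {x₁, x₃}, {x₂, x₃}, Ω }

Working:
Start: 𝒜 ∪ {∅, Ω} = { ∅, {x₁}, {x₃}, {x₁, x₂}, {x₂, x₃}, Ω }.
Step 1: +1 →
  {x₁, x₃}  = {x₃} ∪ {x₁}
  — 7 sets.
Step 2 adds 1:
  {x₂}  = ᶜ of {x₁, x₃}
  — 8 sets.
Step 3: closed — nothing new.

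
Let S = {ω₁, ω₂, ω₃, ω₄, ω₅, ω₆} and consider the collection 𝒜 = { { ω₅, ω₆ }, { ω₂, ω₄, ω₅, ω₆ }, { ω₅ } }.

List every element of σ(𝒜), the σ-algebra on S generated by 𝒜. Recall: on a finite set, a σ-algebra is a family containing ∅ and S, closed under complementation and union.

Initial family (5 sets): { {  }, { ω₅ }, { ω₅, ω₆ }, { ω₂, ω₄, ω₅, ω₆ }, S }.
Round 1. New:
  { ω₁, ω₃ }  = S∖{ ω₂, ω₄, ω₅, ω₆ }
  { ω₁, ω₂, ω₃, ω₄ }  = S∖{ ω₅, ω₆ }
  { ω₁, ω₂, ω₃, ω₄, ω₆ }  = S∖{ ω₅ }
  — 8 sets.
Round 2. New:
  { ω₁, ω₃, ω₅ }  = { ω₁, ω₃ } ∪ { ω₅ }
  { ω₁, ω₃, ω₅, ω₆ }  = { ω₅, ω₆ } ∪ { ω₁, ω₃ }
  { ω₁, ω₂, ω₃, ω₄, ω₅ }  = { ω₁, ω₂, ω₃, ω₄ } ∪ { ω₅ }
  — 11 sets.
Round 3 adds 3:
  { ω₆ }  = S∖{ ω₁, ω₂, ω₃, ω₄, ω₅ }
  { ω₂, ω₄ }  = S∖{ ω₁, ω₃, ω₅, ω₆ }
  { ω₂, ω₄, ω₆ }  = S∖{ ω₁, ω₃, ω₅ }
  — 14 sets.
Round 4: +2 →
  { ω₁, ω₃, ω₆ }  = { ω₁, ω₃ } ∪ { ω₆ }
  { ω₂, ω₄, ω₅ }  = { ω₂, ω₄ } ∪ { ω₅ }
  — 16 sets.
After Round 5 the family is unchanged; done.

|σ(𝒜)| = 16.  σ(𝒜) = { {  }, { ω₅ }, { ω₆ }, { ω₁, ω₃ }, { ω₂, ω₄ }, { ω₅, ω₆ }, { ω₁, ω₃, ω₅ }, { ω₁, ω₃, ω₆ }, { ω₂, ω₄, ω₅ }, { ω₂, ω₄, ω₆ }, { ω₁, ω₂, ω₃, ω₄ }, { ω₁, ω₃, ω₅, ω₆ }, { ω₂, ω₄, ω₅, ω₆ }, { ω₁, ω₂, ω₃, ω₄, ω₅ }, { ω₁, ω₂, ω₃, ω₄, ω₆ }, S }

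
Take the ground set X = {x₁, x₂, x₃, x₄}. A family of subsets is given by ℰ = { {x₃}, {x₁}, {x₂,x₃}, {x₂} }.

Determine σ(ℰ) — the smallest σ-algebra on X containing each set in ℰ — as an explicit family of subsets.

Start: ℰ ∪ {∅, X} = { ∅, {x₁}, {x₂}, {x₃}, {x₂,x₃}, X }.
Iteration 1: 7 new —
  {x₁,x₂}  = {x₂} ∪ {x₁}
  {x₁,x₃}  = {x₃} ∪ {x₁}
  {x₁,x₄}  = X∖{x₂,x₃}
  {x₁,x₂,x₃}  = {x₂,x₃} ∪ {x₁}
  {x₁,x₂,x₄}  = X∖{x₃}
  {x₁,x₃,x₄}  = X∖{x₂}
  {x₂,x₃,x₄}  = X∖{x₁}
  |family| = 13
Iteration 2: +3 →
  {x₄}  = X∖{x₁,x₂,x₃}
  {x₂,x₄}  = X∖{x₁,x₃}
  {x₃,x₄}  = X∖{x₁,x₂}
  |family| = 16
Iteration 3: already closed under ᶜ and ∪.

Therefore σ(ℰ) = { ∅, {x₁}, {x₂}, {x₃}, {x₄}, {x₁,x₂}, {x₁,x₃}, {x₁,x₄}, {x₂,x₃}, {x₂,x₄}, {x₃,x₄}, {x₁,x₂,x₃}, {x₁,x₂,x₄}, {x₁,x₃,x₄}, {x₂,x₃,x₄}, X } (|σ(ℰ)| = 16).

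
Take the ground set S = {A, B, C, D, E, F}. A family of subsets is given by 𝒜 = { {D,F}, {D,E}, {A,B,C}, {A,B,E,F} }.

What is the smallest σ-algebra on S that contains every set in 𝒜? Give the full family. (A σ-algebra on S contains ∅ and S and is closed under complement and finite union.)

Initial family (6 sets): { ∅, {D,E}, {D,F}, {A,B,C}, {A,B,E,F}, S }.
Iteration 1 adds 8:
  {C,D}  = complement {A,B,E,F}
  {D,E,F}  = complement {A,B,C}
  {A,B,C,E}  = complement {D,F}
  {A,B,C,F}  = complement {D,E}
  {A,B,C,D,E}  = {D,E} ∪ {A,B,C}
  {A,B,C,D,F}  = {A,B,C} ∪ {D,F}
  {A,B,C,E,F}  = {A,B,C} ∪ {A,B,E,F}
  {A,B,D,E,F}  = {D,E} ∪ {A,B,E,F}
Iteration 2 adds 8:
  {C}  = complement {A,B,D,E,F}
  {D}  = complement {A,B,C,E,F}
  {E}  = complement {A,B,C,D,F}
  {F}  = complement {A,B,C,D,E}
  {C,D,E}  = {C,D} ∪ {D,E}
  {C,D,F}  = {C,D} ∪ {D,F}
  {A,B,C,D}  = {C,D} ∪ {A,B,C}
  {C,D,E,F}  = {C,D} ∪ {D,E,F}
Iteration 3 adds 6:
  {A,B}  = complement {C,D,E,F}
  {C,E}  = {E} ∪ {C}
  {C,F}  = {F} ∪ {C}
  {E,F}  = complement {A,B,C,D}
  {A,B,E}  = complement {C,D,F}
  {A,B,F}  = complement {C,D,E}
Iteration 4: 4 new —
  {A,B,D}  = {A,B} ∪ {D}
  {C,E,F}  = {E,F} ∪ {C}
  {A,B,D,E}  = complement {C,F}
  {A,B,D,F}  = complement {C,E}
Iteration 5: closed — nothing new.

|σ(𝒜)| = 32.  σ(𝒜) = { ∅, {C}, {D}, {E}, {F}, {A,B}, {C,D}, {C,E}, {C,F}, {D,E}, {D,F}, {E,F}, {A,B,C}, {A,B,D}, {A,B,E}, {A,B,F}, {C,D,E}, {C,D,F}, {C,E,F}, {D,E,F}, {A,B,C,D}, {A,B,C,E}, {A,B,C,F}, {A,B,D,E}, {A,B,D,F}, {A,B,E,F}, {C,D,E,F}, {A,B,C,D,E}, {A,B,C,D,F}, {A,B,C,E,F}, {A,B,D,E,F}, S }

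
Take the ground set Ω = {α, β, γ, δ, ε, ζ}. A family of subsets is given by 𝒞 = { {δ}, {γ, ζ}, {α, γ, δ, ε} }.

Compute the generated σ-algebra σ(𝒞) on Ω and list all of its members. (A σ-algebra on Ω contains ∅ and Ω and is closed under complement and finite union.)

Take S₀ = 𝒞 ∪ {∅, Ω} = { {}, {δ}, {γ, ζ}, {α, γ, δ, ε}, Ω }.
Pass 1: +5 →
  {β, ζ}  = complement {α, γ, δ, ε}
  {γ, δ, ζ}  = {γ, ζ} ∪ {δ}
  {α, β, δ, ε}  = complement {γ, ζ}
  {α, β, γ, ε, ζ}  = complement {δ}
  {α, γ, δ, ε, ζ}  = {α, γ, δ, ε} ∪ {γ, ζ}
  [10 total]
Pass 2: +7 →
  {β}  = complement {α, γ, δ, ε, ζ}
  {α, β, ε}  = complement {γ, δ, ζ}
  {β, γ, ζ}  = {β, ζ} ∪ {γ, ζ}
  {β, δ, ζ}  = {β, ζ} ∪ {δ}
  {β, γ, δ, ζ}  = {β, ζ} ∪ {γ, δ, ζ}
  {α, β, γ, δ, ε}  = {α, β, δ, ε} ∪ {α, γ, δ, ε}
  {α, β, δ, ε, ζ}  = {β, ζ} ∪ {α, β, δ, ε}
  [17 total]
Pass 3: +7 →
  {γ}  = complement {α, β, δ, ε, ζ}
  {ζ}  = complement {α, β, γ, δ, ε}
  {α, ε}  = complement {β, γ, δ, ζ}
  {β, δ}  = {δ} ∪ {β}
  {α, γ, ε}  = complement {β, δ, ζ}
  {α, δ, ε}  = complement {β, γ, ζ}
  {α, β, ε, ζ}  = {α, β, ε} ∪ {β, ζ}
  [24 total]
Pass 4: +8 →
  {β, γ}  = {β} ∪ {γ}
  {γ, δ}  = complement {α, β, ε, ζ}
  {δ, ζ}  = {ζ} ∪ {δ}
  {α, ε, ζ}  = {ζ} ∪ {α, ε}
  {β, γ, δ}  = {γ} ∪ {β, δ}
  {α, β, γ, ε}  = {α, γ, ε} ∪ {β}
  {α, γ, ε, ζ}  = complement {β, δ}
  {α, δ, ε, ζ}  = {α, δ, ε} ∪ {ζ}
  [32 total]
Pass 5 adds nothing — fixpoint reached.

Therefore σ(𝒞) = { {}, {β}, {γ}, {δ}, {ζ}, {α, ε}, {β, γ}, {β, δ}, {β, ζ}, {γ, δ}, {γ, ζ}, {δ, ζ}, {α, β, ε}, {α, γ, ε}, {α, δ, ε}, {α, ε, ζ}, {β, γ, δ}, {β, γ, ζ}, {β, δ, ζ}, {γ, δ, ζ}, {α, β, γ, ε}, {α, β, δ, ε}, {α, β, ε, ζ}, {α, γ, δ, ε}, {α, γ, ε, ζ}, {α, δ, ε, ζ}, {β, γ, δ, ζ}, {α, β, γ, δ, ε}, {α, β, γ, ε, ζ}, {α, β, δ, ε, ζ}, {α, γ, δ, ε, ζ}, Ω } (|σ(𝒞)| = 32).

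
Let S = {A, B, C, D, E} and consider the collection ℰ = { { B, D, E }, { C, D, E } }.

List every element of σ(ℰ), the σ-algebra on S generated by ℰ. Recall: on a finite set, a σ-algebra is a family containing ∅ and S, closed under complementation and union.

|σ(ℰ)| = 16.  σ(ℰ) = { {}, { A }, { B }, { C }, { A, B }, { A, C }, { B, C }, { D, E }, { A, B, C }, { A, D, E }, { B, D, E }, { C, D, E }, { A, B, D, E }, { A, C, D, E }, { B, C, D, E }, S }

Derivation:
Take S₀ = ℰ ∪ {∅, S} = { {}, { B, D, E }, { C, D, E }, S }.
Round 1 adds 3:
  { A, B }  = complement { C, D, E }
  { A, C }  = complement { B, D, E }
  { B, C, D, E }  = { C, D, E } ∪ { B, D, E }
  [7 total]
Round 2. New:
  { A }  = complement { B, C, D, E }
  { A, B, C }  = { A, B } ∪ { A, C }
  { A, B, D, E }  = { A, B } ∪ { B, D, E }
  { A, C, D, E }  = { C, D, E } ∪ { A, C }
  [11 total]
Round 3 (3 new):
  { B }  = complement { A, C, D, E }
  { C }  = complement { A, B, D, E }
  { D, E }  = complement { A, B, C }
  [14 total]
Round 4: 2 new —
  { B, C }  = { C } ∪ { B }
  { A, D, E }  = { D, E } ∪ { A }
  [16 total]
Round 5: already closed under ᶜ and ∪.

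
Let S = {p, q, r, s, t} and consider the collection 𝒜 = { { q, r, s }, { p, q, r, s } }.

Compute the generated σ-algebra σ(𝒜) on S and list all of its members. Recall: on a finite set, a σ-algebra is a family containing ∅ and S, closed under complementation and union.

Begin from { {  }, { q, r, s }, { p, q, r, s }, S } (that is, 𝒜 plus ∅ and S).
Pass 1. New:
  { t }  = S∖{ p, q, r, s }
  { p, t }  = S∖{ q, r, s }
  (now 6)
Pass 2 (1 new):
  { q, r, s, t }  = { q, r, s } ∪ { t }
  (now 7)
Pass 3. New:
  { p }  = S∖{ q, r, s, t }
  (now 8)
After Pass 4 the family is unchanged; done.

σ(𝒜) = { {  }, { p }, { t }, { p, t }, { q, r, s }, { p, q, r, s }, { q, r, s, t }, S }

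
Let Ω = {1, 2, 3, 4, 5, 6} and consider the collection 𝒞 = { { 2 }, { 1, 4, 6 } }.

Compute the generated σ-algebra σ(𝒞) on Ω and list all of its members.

|σ(𝒞)| = 8.  σ(𝒞) = { ∅, { 2 }, { 3, 5 }, { 1, 4, 6 }, { 2, 3, 5 }, { 1, 2, 4, 6 }, { 1, 3, 4, 5, 6 }, Ω }

Derivation:
Initial family (4 sets): { ∅, { 2 }, { 1, 4, 6 }, Ω }.
Iteration 1: +3 →
  { 2, 3, 5 }  = Ω∖{ 1, 4, 6 }
  { 1, 2, 4, 6 }  = { 2 } ∪ { 1, 4, 6 }
  { 1, 3, 4, 5, 6 }  = Ω∖{ 2 }
  [7 total]
Iteration 2 adds 1:
  { 3, 5 }  = Ω∖{ 1, 2, 4, 6 }
  [8 total]
Iteration 3: no new sets; the family is a σ-algebra.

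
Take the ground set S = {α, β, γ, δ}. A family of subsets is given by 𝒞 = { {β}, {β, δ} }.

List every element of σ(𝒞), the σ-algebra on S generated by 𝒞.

Begin from { {}, {β}, {β, δ}, S } (that is, 𝒞 plus ∅ and S).
Step 1: +2 →
  {α, γ}  = ᶜ of {β, δ}
  {α, γ, δ}  = ᶜ of {β}
  |family| = 6
Step 2 adds 1:
  {α, β, γ}  = {α, γ} ∪ {β}
  |family| = 7
Step 3: 1 new —
  {δ}  = ᶜ of {α, β, γ}
  |family| = 8
Step 4 adds nothing — fixpoint reached.

σ(𝒞) = { {}, {β}, {δ}, {α, γ}, {β, δ}, {α, β, γ}, {α, γ, δ}, S }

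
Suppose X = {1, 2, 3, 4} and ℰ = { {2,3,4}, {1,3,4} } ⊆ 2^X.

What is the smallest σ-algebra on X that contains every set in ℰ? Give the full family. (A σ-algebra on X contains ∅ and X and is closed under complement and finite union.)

|σ(ℰ)| = 8.  σ(ℰ) = { {}, {1}, {2}, {1,2}, {3,4}, {1,3,4}, {2,3,4}, X }

Check:
Start: ℰ ∪ {∅, X} = { {}, {1,3,4}, {2,3,4}, X }.
Pass 1: 2 new —
  {1}  = {2,3,4}ᶜ
  {2}  = {1,3,4}ᶜ
  |family| = 6
Pass 2: +1 →
  {1,2}  = {2} ∪ {1}
  |family| = 7
Pass 3: +1 →
  {3,4}  = {1,2}ᶜ
  |family| = 8
Pass 4 adds nothing — fixpoint reached.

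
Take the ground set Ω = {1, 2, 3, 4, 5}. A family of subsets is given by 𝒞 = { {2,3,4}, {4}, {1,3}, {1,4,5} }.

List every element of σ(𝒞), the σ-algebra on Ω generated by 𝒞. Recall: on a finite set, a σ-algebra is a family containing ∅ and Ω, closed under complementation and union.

Start: 𝒞 ∪ {∅, Ω} = { ∅, {4}, {1,3}, {1,4,5}, {2,3,4}, Ω }.
Pass 1: 7 new —
  {1,5}  = Ω∖{2,3,4}
  {2,3}  = Ω∖{1,4,5}
  {1,3,4}  = {1,3} ∪ {4}
  {2,4,5}  = Ω∖{1,3}
  {1,2,3,4}  = {2,3,4} ∪ {1,3}
  {1,2,3,5}  = Ω∖{4}
  {1,3,4,5}  = {1,4,5} ∪ {1,3}
Pass 2 adds 7:
  {2}  = Ω∖{1,3,4,5}
  {5}  = Ω∖{1,2,3,4}
  {2,5}  = Ω∖{1,3,4}
  {1,2,3}  = {2,3} ∪ {1,3}
  {1,3,5}  = {1,3} ∪ {1,5}
  {1,2,4,5}  = {1,4,5} ∪ {2,4,5}
  {2,3,4,5}  = {2,3,4} ∪ {2,4,5}
Pass 3: 6 new —
  {1}  = Ω∖{2,3,4,5}
  {3}  = Ω∖{1,2,4,5}
  {2,4}  = Ω∖{1,3,5}
  {4,5}  = Ω∖{1,2,3}
  {1,2,5}  = {2,5} ∪ {1,5}
  {2,3,5}  = {2,5} ∪ {2,3}
Pass 4: 6 new —
  {1,2}  = {2} ∪ {1}
  {1,4}  = Ω∖{2,3,5}
  {3,4}  = Ω∖{1,2,5}
  {3,5}  = {5} ∪ {3}
  {1,2,4}  = {2,4} ∪ {1}
  {3,4,5}  = {4,5} ∪ {3}
Pass 5: closed — nothing new.

Hence σ(𝒞) has 32 members: { ∅, {1}, {2}, {3}, {4}, {5}, {1,2}, {1,3}, {1,4}, {1,5}, {2,3}, {2,4}, {2,5}, {3,4}, {3,5}, {4,5}, {1,2,3}, {1,2,4}, {1,2,5}, {1,3,4}, {1,3,5}, {1,4,5}, {2,3,4}, {2,3,5}, {2,4,5}, {3,4,5}, {1,2,3,4}, {1,2,3,5}, {1,2,4,5}, {1,3,4,5}, {2,3,4,5}, Ω }.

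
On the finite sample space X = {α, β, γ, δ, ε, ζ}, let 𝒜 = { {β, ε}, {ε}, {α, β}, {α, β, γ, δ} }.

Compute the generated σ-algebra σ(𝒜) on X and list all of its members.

σ(𝒜) (32 sets): { ∅, {α}, {β}, {ε}, {ζ}, {α, β}, {α, ε}, {α, ζ}, {β, ε}, {β, ζ}, {γ, δ}, {ε, ζ}, {α, β, ε}, {α, β, ζ}, {α, γ, δ}, {α, ε, ζ}, {β, γ, δ}, {β, ε, ζ}, {γ, δ, ε}, {γ, δ, ζ}, {α, β, γ, δ}, {α, β, ε, ζ}, {α, γ, δ, ε}, {α, γ, δ, ζ}, {β, γ, δ, ε}, {β, γ, δ, ζ}, {γ, δ, ε, ζ}, {α, β, γ, δ, ε}, {α, β, γ, δ, ζ}, {α, γ, δ, ε, ζ}, {β, γ, δ, ε, ζ}, X }

Trace:
Initial family (6 sets): { ∅, {ε}, {α, β}, {β, ε}, {α, β, γ, δ}, X }.
Pass 1. New:
  {ε, ζ}  = X∖{α, β, γ, δ}
  {α, β, ε}  = {β, ε} ∪ {α, β}
  {α, γ, δ, ζ}  = X∖{β, ε}
  {γ, δ, ε, ζ}  = X∖{α, β}
  {α, β, γ, δ, ε}  = {β, ε} ∪ {α, β, γ, δ}
  {α, β, γ, δ, ζ}  = X∖{ε}
  [12 total]
Pass 2 adds 6:
  {ζ}  = X∖{α, β, γ, δ, ε}
  {β, ε, ζ}  = {β, ε} ∪ {ε, ζ}
  {γ, δ, ζ}  = X∖{α, β, ε}
  {α, β, ε, ζ}  = {ε, ζ} ∪ {α, β}
  {α, γ, δ, ε, ζ}  = {ε, ζ} ∪ {α, γ, δ, ζ}
  {β, γ, δ, ε, ζ}  = {β, ε} ∪ {γ, δ, ε, ζ}
  [18 total]
Pass 3. New:
  {α}  = X∖{β, γ, δ, ε, ζ}
  {β}  = X∖{α, γ, δ, ε, ζ}
  {γ, δ}  = X∖{α, β, ε, ζ}
  {α, β, ζ}  = {α, β} ∪ {ζ}
  {α, γ, δ}  = X∖{β, ε, ζ}
  [23 total]
Pass 4: 9 new —
  {α, ε}  = {ε} ∪ {α}
  {α, ζ}  = {ζ} ∪ {α}
  {β, ζ}  = {β} ∪ {ζ}
  {α, ε, ζ}  = {ε, ζ} ∪ {α}
  {β, γ, δ}  = {γ, δ} ∪ {β}
  {γ, δ, ε}  = X∖{α, β, ζ}
  {α, γ, δ, ε}  = {ε} ∪ {α, γ, δ}
  {β, γ, δ, ε}  = {β, ε} ∪ {γ, δ}
  {β, γ, δ, ζ}  = {β} ∪ {γ, δ, ζ}
  [32 total]
Pass 5 adds nothing — fixpoint reached.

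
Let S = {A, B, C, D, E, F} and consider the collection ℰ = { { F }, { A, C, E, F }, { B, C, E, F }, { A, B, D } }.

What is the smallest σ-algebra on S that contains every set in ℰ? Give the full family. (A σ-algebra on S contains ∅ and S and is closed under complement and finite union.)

Answer: σ(ℰ) = { {}, { A }, { B }, { D }, { F }, { A, B }, { A, D }, { A, F }, { B, D }, { B, F }, { C, E }, { D, F }, { A, B, D }, { A, B, F }, { A, C, E }, { A, D, F }, { B, C, E }, { B, D, F }, { C, D, E }, { C, E, F }, { A, B, C, E }, { A, B, D, F }, { A, C, D, E }, { A, C, E, F }, { B, C, D, E }, { B, C, E, F }, { C, D, E, F }, { A, B, C, D, E }, { A, B, C, E, F }, { A, C, D, E, F }, { B, C, D, E, F }, S }

Trace:
Start: ℰ ∪ {∅, S} = { {}, { F }, { A, B, D }, { A, C, E, F }, { B, C, E, F }, S }.
Iteration 1 (6 new):
  { A, D }  = ᶜ of { B, C, E, F }
  { B, D }  = ᶜ of { A, C, E, F }
  { C, E, F }  = ᶜ of { A, B, D }
  { A, B, D, F }  = { A, B, D } ∪ { F }
  { A, B, C, D, E }  = ᶜ of { F }
  { A, B, C, E, F }  = { A, C, E, F } ∪ { B, C, E, F }
  |family| = 12
Iteration 2: +6 →
  { D }  = ᶜ of { A, B, C, E, F }
  { C, E }  = ᶜ of { A, B, D, F }
  { A, D, F }  = { F } ∪ { A, D }
  { B, D, F }  = { F } ∪ { B, D }
  { A, C, D, E, F }  = { A, C, E, F } ∪ { A, D }
  { B, C, D, E, F }  = { C, E, F } ∪ { B, D }
  |family| = 18
Iteration 3. New:
  { A }  = ᶜ of { B, C, D, E, F }
  { B }  = ᶜ of { A, C, D, E, F }
  { D, F }  = { D } ∪ { F }
  { A, C, E }  = ᶜ of { B, D, F }
  { B, C, E }  = ᶜ of { A, D, F }
  { C, D, E }  = { C, E } ∪ { D }
  { A, C, D, E }  = { A, D } ∪ { C, E }
  { B, C, D, E }  = { C, E } ∪ { B, D }
  { C, D, E, F }  = { C, E, F } ∪ { D }
  |family| = 27
Iteration 4 (5 new):
  { A, B }  = ᶜ of { C, D, E, F }
  { A, F }  = ᶜ of { B, C, D, E }
  { B, F }  = ᶜ of { A, C, D, E }
  { A, B, F }  = ᶜ of { C, D, E }
  { A, B, C, E }  = ᶜ of { D, F }
  |family| = 32
Iteration 5 adds nothing — fixpoint reached.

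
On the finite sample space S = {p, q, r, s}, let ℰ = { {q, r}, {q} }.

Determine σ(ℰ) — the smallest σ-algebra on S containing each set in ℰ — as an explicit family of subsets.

|σ(ℰ)| = 8.  σ(ℰ) = { {}, {q}, {r}, {p, s}, {q, r}, {p, q, s}, {p, r, s}, S }

Working:
Begin from { {}, {q}, {q, r}, S } (that is, ℰ plus ∅ and S).
Step 1 adds 2:
  {p, s}  = ᶜ of {q, r}
  {p, r, s}  = ᶜ of {q}
  (now 6)
Step 2: +1 →
  {p, q, s}  = {p, s} ∪ {q}
  (now 7)
Step 3 adds 1:
  {r}  = ᶜ of {p, q, s}
  (now 8)
Step 4: no new sets; the family is a σ-algebra.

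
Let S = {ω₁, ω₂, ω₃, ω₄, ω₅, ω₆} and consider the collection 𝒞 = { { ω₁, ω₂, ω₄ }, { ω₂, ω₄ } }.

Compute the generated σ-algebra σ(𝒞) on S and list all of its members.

Take S₀ = 𝒞 ∪ {∅, S} = { {}, { ω₂, ω₄ }, { ω₁, ω₂, ω₄ }, S }.
Pass 1 (2 new):
  { ω₃, ω₅, ω₆ }  = S∖{ ω₁, ω₂, ω₄ }
  { ω₁, ω₃, ω₅, ω₆ }  = S∖{ ω₂, ω₄ }
  — 6 sets.
Pass 2. New:
  { ω₂, ω₃, ω₄, ω₅, ω₆ }  = { ω₃, ω₅, ω₆ } ∪ { ω₂, ω₄ }
  — 7 sets.
Pass 3 (1 new):
  { ω₁ }  = S∖{ ω₂, ω₃, ω₄, ω₅, ω₆ }
  — 8 sets.
After Pass 4 the family is unchanged; done.

Therefore σ(𝒞) = { {}, { ω₁ }, { ω₂, ω₄ }, { ω₁, ω₂, ω₄ }, { ω₃, ω₅, ω₆ }, { ω₁, ω₃, ω₅, ω₆ }, { ω₂, ω₃, ω₄, ω₅, ω₆ }, S } (|σ(𝒞)| = 8).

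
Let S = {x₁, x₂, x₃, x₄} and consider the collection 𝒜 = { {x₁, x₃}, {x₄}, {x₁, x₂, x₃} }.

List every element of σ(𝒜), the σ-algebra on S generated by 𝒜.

σ(𝒜) (8 sets): { {}, {x₂}, {x₄}, {x₁, x₃}, {x₂, x₄}, {x₁, x₂, x₃}, {x₁, x₃, x₄}, S }

Working:
Start: 𝒜 ∪ {∅, S} = { {}, {x₄}, {x₁, x₃}, {x₁, x₂, x₃}, S }.
Pass 1 adds 2:
  {x₂, x₄}  = complement {x₁, x₃}
  {x₁, x₃, x₄}  = {x₁, x₃} ∪ {x₄}
  [7 total]
Pass 2. New:
  {x₂}  = complement {x₁, x₃, x₄}
  [8 total]
Pass 3: closed — nothing new.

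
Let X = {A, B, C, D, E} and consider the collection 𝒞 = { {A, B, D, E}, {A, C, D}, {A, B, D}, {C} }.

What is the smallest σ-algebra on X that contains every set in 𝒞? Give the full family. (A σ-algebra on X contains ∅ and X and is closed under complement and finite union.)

Answer: σ(𝒞) = { ∅, {B}, {C}, {E}, {A, D}, {B, C}, {B, E}, {C, E}, {A, B, D}, {A, C, D}, {A, D, E}, {B, C, E}, {A, B, C, D}, {A, B, D, E}, {A, C, D, E}, X }

Derivation:
Start: 𝒞 ∪ {∅, X} = { ∅, {C}, {A, B, D}, {A, C, D}, {A, B, D, E}, X }.
Step 1 (3 new):
  {B, E}  = ᶜ of {A, C, D}
  {C, E}  = ᶜ of {A, B, D}
  {A, B, C, D}  = {C} ∪ {A, B, D}
Step 2: 3 new —
  {E}  = ᶜ of {A, B, C, D}
  {B, C, E}  = {B, E} ∪ {C}
  {A, C, D, E}  = {A, C, D} ∪ {C, E}
Step 3. New:
  {B}  = ᶜ of {A, C, D, E}
  {A, D}  = ᶜ of {B, C, E}
Step 4 (2 new):
  {B, C}  = {C} ∪ {B}
  {A, D, E}  = {A, D} ∪ {E}
Step 5: already closed under ᶜ and ∪.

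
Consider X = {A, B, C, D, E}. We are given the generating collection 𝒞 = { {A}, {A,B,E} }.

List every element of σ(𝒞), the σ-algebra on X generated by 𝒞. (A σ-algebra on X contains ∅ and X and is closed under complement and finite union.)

Take S₀ = 𝒞 ∪ {∅, X} = { {}, {A}, {A,B,E}, X }.
Iteration 1: +2 →
  {C,D}  = X∖{A,B,E}
  {B,C,D,E}  = X∖{A}
  (now 6)
Iteration 2: +1 →
  {A,C,D}  = {C,D} ∪ {A}
  (now 7)
Iteration 3: +1 →
  {B,E}  = X∖{A,C,D}
  (now 8)
Iteration 4: stable.

Therefore σ(𝒞) = { {}, {A}, {B,E}, {C,D}, {A,B,E}, {A,C,D}, {B,C,D,E}, X } (|σ(𝒞)| = 8).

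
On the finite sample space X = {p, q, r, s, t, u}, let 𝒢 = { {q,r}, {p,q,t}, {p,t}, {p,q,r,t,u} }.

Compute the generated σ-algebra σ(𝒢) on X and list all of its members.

σ(𝒢) (32 sets): { {}, {q}, {r}, {s}, {u}, {p,t}, {q,r}, {q,s}, {q,u}, {r,s}, {r,u}, {s,u}, {p,q,t}, {p,r,t}, {p,s,t}, {p,t,u}, {q,r,s}, {q,r,u}, {q,s,u}, {r,s,u}, {p,q,r,t}, {p,q,s,t}, {p,q,t,u}, {p,r,s,t}, {p,r,t,u}, {p,s,t,u}, {q,r,s,u}, {p,q,r,s,t}, {p,q,r,t,u}, {p,q,s,t,u}, {p,r,s,t,u}, X }

Check:
Initial family (6 sets): { {}, {p,t}, {q,r}, {p,q,t}, {p,q,r,t,u}, X }.
Iteration 1: 5 new —
  {s}  = X∖{p,q,r,t,u}
  {r,s,u}  = X∖{p,q,t}
  {p,q,r,t}  = {p,q,t} ∪ {q,r}
  {p,s,t,u}  = X∖{q,r}
  {q,r,s,u}  = X∖{p,t}
  [11 total]
Iteration 2. New:
  {s,u}  = X∖{p,q,r,t}
  {p,s,t}  = {p,t} ∪ {s}
  {q,r,s}  = {q,r} ∪ {s}
  {p,q,s,t}  = {p,q,t} ∪ {s}
  {p,q,r,s,t}  = {s} ∪ {p,q,r,t}
  {p,q,s,t,u}  = {p,s,t,u} ∪ {p,q,t}
  {p,r,s,t,u}  = {p,s,t,u} ∪ {r,s,u}
  [18 total]
Iteration 3 adds 6:
  {q}  = X∖{p,r,s,t,u}
  {r}  = X∖{p,q,s,t,u}
  {u}  = X∖{p,q,r,s,t}
  {r,u}  = X∖{p,q,s,t}
  {p,t,u}  = X∖{q,r,s}
  {q,r,u}  = X∖{p,s,t}
  [24 total]
Iteration 4 adds 8:
  {q,s}  = {q} ∪ {s}
  {q,u}  = {q} ∪ {u}
  {r,s}  = {r} ∪ {s}
  {p,r,t}  = {r} ∪ {p,t}
  {q,s,u}  = {q} ∪ {s,u}
  {p,q,t,u}  = {q} ∪ {p,t,u}
  {p,r,s,t}  = {p,s,t} ∪ {r}
  {p,r,t,u}  = {r} ∪ {p,t,u}
  [32 total]
Iteration 5: no new sets; the family is a σ-algebra.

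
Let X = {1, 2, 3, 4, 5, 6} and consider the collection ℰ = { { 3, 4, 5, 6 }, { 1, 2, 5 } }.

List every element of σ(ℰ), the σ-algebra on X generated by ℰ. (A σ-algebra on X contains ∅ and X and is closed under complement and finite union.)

Start: ℰ ∪ {∅, X} = { {}, { 1, 2, 5 }, { 3, 4, 5, 6 }, X }.
Pass 1: +2 →
  { 1, 2 }  = { 3, 4, 5, 6 }ᶜ
  { 3, 4, 6 }  = { 1, 2, 5 }ᶜ
  [6 total]
Pass 2 (1 new):
  { 1, 2, 3, 4, 6 }  = { 1, 2 } ∪ { 3, 4, 6 }
  [7 total]
Pass 3. New:
  { 5 }  = { 1, 2, 3, 4, 6 }ᶜ
  [8 total]
Pass 4: closed — nothing new.

σ(ℰ) = { {}, { 5 }, { 1, 2 }, { 1, 2, 5 }, { 3, 4, 6 }, { 3, 4, 5, 6 }, { 1, 2, 3, 4, 6 }, X }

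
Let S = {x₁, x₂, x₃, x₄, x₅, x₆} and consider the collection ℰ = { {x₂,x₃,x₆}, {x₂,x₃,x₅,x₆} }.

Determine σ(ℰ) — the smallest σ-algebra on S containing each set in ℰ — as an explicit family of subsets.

Seed the family with ℰ together with ∅ and S: { {}, {x₂,x₃,x₆}, {x₂,x₃,x₅,x₆}, S }.
Step 1. New:
  {x₁,x₄}  = ᶜ of {x₂,x₃,x₅,x₆}
  {x₁,x₄,x₅}  = ᶜ of {x₂,x₃,x₆}
  [6 total]
Step 2: +1 →
  {x₁,x₂,x₃,x₄,x₆}  = {x₁,x₄} ∪ {x₂,x₃,x₆}
  [7 total]
Step 3 (1 new):
  {x₅}  = ᶜ of {x₁,x₂,x₃,x₄,x₆}
  [8 total]
Step 4: already closed under ᶜ and ∪.

Hence σ(ℰ) has 8 members: { {}, {x₅}, {x₁,x₄}, {x₁,x₄,x₅}, {x₂,x₃,x₆}, {x₂,x₃,x₅,x₆}, {x₁,x₂,x₃,x₄,x₆}, S }.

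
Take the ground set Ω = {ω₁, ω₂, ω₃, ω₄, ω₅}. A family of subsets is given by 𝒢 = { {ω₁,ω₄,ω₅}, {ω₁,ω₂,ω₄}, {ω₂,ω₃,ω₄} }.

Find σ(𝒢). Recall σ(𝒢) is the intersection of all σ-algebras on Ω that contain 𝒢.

σ(𝒢) = { ∅, {ω₁}, {ω₂}, {ω₃}, {ω₄}, {ω₅}, {ω₁,ω₂}, {ω₁,ω₃}, {ω₁,ω₄}, {ω₁,ω₅}, {ω₂,ω₃}, {ω₂,ω₄}, {ω₂,ω₅}, {ω₃,ω₄}, {ω₃,ω₅}, {ω₄,ω₅}, {ω₁,ω₂,ω₃}, {ω₁,ω₂,ω₄}, {ω₁,ω₂,ω₅}, {ω₁,ω₃,ω₄}, {ω₁,ω₃,ω₅}, {ω₁,ω₄,ω₅}, {ω₂,ω₃,ω₄}, {ω₂,ω₃,ω₅}, {ω₂,ω₄,ω₅}, {ω₃,ω₄,ω₅}, {ω₁,ω₂,ω₃,ω₄}, {ω₁,ω₂,ω₃,ω₅}, {ω₁,ω₂,ω₄,ω₅}, {ω₁,ω₃,ω₄,ω₅}, {ω₂,ω₃,ω₄,ω₅}, Ω }

Trace:
Take S₀ = 𝒢 ∪ {∅, Ω} = { ∅, {ω₁,ω₂,ω₄}, {ω₁,ω₄,ω₅}, {ω₂,ω₃,ω₄}, Ω }.
Round 1 adds 5:
  {ω₁,ω₅}  = {ω₂,ω₃,ω₄}ᶜ
  {ω₂,ω₃}  = {ω₁,ω₄,ω₅}ᶜ
  {ω₃,ω₅}  = {ω₁,ω₂,ω₄}ᶜ
  {ω₁,ω₂,ω₃,ω₄}  = {ω₂,ω₃,ω₄} ∪ {ω₁,ω₂,ω₄}
  {ω₁,ω₂,ω₄,ω₅}  = {ω₁,ω₄,ω₅} ∪ {ω₁,ω₂,ω₄}
  — 10 sets.
Round 2: 7 new —
  {ω₃}  = {ω₁,ω₂,ω₄,ω₅}ᶜ
  {ω₅}  = {ω₁,ω₂,ω₃,ω₄}ᶜ
  {ω₁,ω₃,ω₅}  = {ω₁,ω₅} ∪ {ω₃,ω₅}
  {ω₂,ω₃,ω₅}  = {ω₂,ω₃} ∪ {ω₃,ω₅}
  {ω₁,ω₂,ω₃,ω₅}  = {ω₂,ω₃} ∪ {ω₁,ω₅}
  {ω₁,ω₃,ω₄,ω₅}  = {ω₁,ω₄,ω₅} ∪ {ω₃,ω₅}
  {ω₂,ω₃,ω₄,ω₅}  = {ω₂,ω₃,ω₄} ∪ {ω₃,ω₅}
  — 17 sets.
Round 3: +5 →
  {ω₁}  = {ω₂,ω₃,ω₄,ω₅}ᶜ
  {ω₂}  = {ω₁,ω₃,ω₄,ω₅}ᶜ
  {ω₄}  = {ω₁,ω₂,ω₃,ω₅}ᶜ
  {ω₁,ω₄}  = {ω₂,ω₃,ω₅}ᶜ
  {ω₂,ω₄}  = {ω₁,ω₃,ω₅}ᶜ
  — 22 sets.
Round 4 (10 new):
  {ω₁,ω₂}  = {ω₂} ∪ {ω₁}
  {ω₁,ω₃}  = {ω₃} ∪ {ω₁}
  {ω₂,ω₅}  = {ω₂} ∪ {ω₅}
  {ω₃,ω₄}  = {ω₃} ∪ {ω₄}
  {ω₄,ω₅}  = {ω₅} ∪ {ω₄}
  {ω₁,ω₂,ω₃}  = {ω₂,ω₃} ∪ {ω₁}
  {ω₁,ω₂,ω₅}  = {ω₂} ∪ {ω₁,ω₅}
  {ω₁,ω₃,ω₄}  = {ω₃} ∪ {ω₁,ω₄}
  {ω₂,ω₄,ω₅}  = {ω₅} ∪ {ω₂,ω₄}
  {ω₃,ω₄,ω₅}  = {ω₄} ∪ {ω₃,ω₅}
  — 32 sets.
Round 5: no new sets; the family is a σ-algebra.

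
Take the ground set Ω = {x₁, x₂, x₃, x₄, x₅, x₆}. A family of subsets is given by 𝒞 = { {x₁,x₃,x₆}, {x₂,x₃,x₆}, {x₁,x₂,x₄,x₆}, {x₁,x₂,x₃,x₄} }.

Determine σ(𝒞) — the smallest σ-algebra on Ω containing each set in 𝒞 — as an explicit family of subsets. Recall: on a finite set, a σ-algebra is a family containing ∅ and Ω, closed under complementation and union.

Take S₀ = 𝒞 ∪ {∅, Ω} = { {}, {x₁,x₃,x₆}, {x₂,x₃,x₆}, {x₁,x₂,x₃,x₄}, {x₁,x₂,x₄,x₆}, Ω }.
Pass 1: +6 →
  {x₃,x₅}  = Ω∖{x₁,x₂,x₄,x₆}
  {x₅,x₆}  = Ω∖{x₁,x₂,x₃,x₄}
  {x₁,x₄,x₅}  = Ω∖{x₂,x₃,x₆}
  {x₂,x₄,x₅}  = Ω∖{x₁,x₃,x₆}
  {x₁,x₂,x₃,x₆}  = {x₁,x₃,x₆} ∪ {x₂,x₃,x₆}
  {x₁,x₂,x₃,x₄,x₆}  = {x₁,x₂,x₄,x₆} ∪ {x₁,x₃,x₆}
  (now 12)
Pass 2: +15 →
  {x₅}  = Ω∖{x₁,x₂,x₃,x₄,x₆}
  {x₄,x₅}  = Ω∖{x₁,x₂,x₃,x₆}
  {x₃,x₅,x₆}  = {x₅,x₆} ∪ {x₃,x₅}
  {x₁,x₂,x₄,x₅}  = {x₁,x₄,x₅} ∪ {x₂,x₄,x₅}
  {x₁,x₃,x₄,x₅}  = {x₁,x₄,x₅} ∪ {x₃,x₅}
  {x₁,x₃,x₅,x₆}  = {x₅,x₆} ∪ {x₁,x₃,x₆}
  {x₁,x₄,x₅,x₆}  = {x₁,x₄,x₅} ∪ {x₅,x₆}
  {x₂,x₃,x₄,x₅}  = {x₃,x₅} ∪ {x₂,x₄,x₅}
  {x₂,x₃,x₅,x₆}  = {x₅,x₆} ∪ {x₂,x₃,x₆}
  {x₂,x₄,x₅,x₆}  = {x₅,x₆} ∪ {x₂,x₄,x₅}
  {x₁,x₂,x₃,x₄,x₅}  = {x₁,x₄,x₅} ∪ {x₁,x₂,x₃,x₄}
  {x₁,x₂,x₃,x₅,x₆}  = {x₅,x₆} ∪ {x₁,x₂,x₃,x₆}
  {x₁,x₂,x₄,x₅,x₆}  = {x₁,x₄,x₅} ∪ {x₁,x₂,x₄,x₆}
  {x₁,x₃,x₄,x₅,x₆}  = {x₁,x₄,x₅} ∪ {x₁,x₃,x₆}
  {x₂,x₃,x₄,x₅,x₆}  = {x₂,x₃,x₆} ∪ {x₂,x₄,x₅}
  (now 27)
Pass 3: 16 new —
  {x₁}  = Ω∖{x₂,x₃,x₄,x₅,x₆}
  {x₂}  = Ω∖{x₁,x₃,x₄,x₅,x₆}
  {x₃}  = Ω∖{x₁,x₂,x₄,x₅,x₆}
  {x₄}  = Ω∖{x₁,x₂,x₃,x₅,x₆}
  {x₆}  = Ω∖{x₁,x₂,x₃,x₄,x₅}
  {x₁,x₃}  = Ω∖{x₂,x₄,x₅,x₆}
  {x₁,x₄}  = Ω∖{x₂,x₃,x₅,x₆}
  {x₁,x₆}  = Ω∖{x₂,x₃,x₄,x₅}
  {x₂,x₃}  = Ω∖{x₁,x₄,x₅,x₆}
  {x₂,x₄}  = Ω∖{x₁,x₃,x₅,x₆}
  {x₂,x₆}  = Ω∖{x₁,x₃,x₄,x₅}
  {x₃,x₆}  = Ω∖{x₁,x₂,x₄,x₅}
  {x₁,x₂,x₄}  = Ω∖{x₃,x₅,x₆}
  {x₃,x₄,x₅}  = {x₄,x₅} ∪ {x₃,x₅}
  {x₄,x₅,x₆}  = {x₅,x₆} ∪ {x₄,x₅}
  {x₃,x₄,x₅,x₆}  = {x₄,x₅} ∪ {x₃,x₅,x₆}
  (now 43)
Pass 4 adds 18:
  {x₁,x₂}  = Ω∖{x₃,x₄,x₅,x₆}
  {x₁,x₅}  = {x₁} ∪ {x₅}
  {x₂,x₅}  = {x₂} ∪ {x₅}
  {x₃,x₄}  = {x₃} ∪ {x₄}
  {x₄,x₆}  = {x₄} ∪ {x₆}
  {x₁,x₂,x₃}  = Ω∖{x₄,x₅,x₆}
  {x₁,x₂,x₆}  = Ω∖{x₃,x₄,x₅}
  {x₁,x₃,x₄}  = {x₁,x₃} ∪ {x₄}
  {x₁,x₃,x₅}  = {x₁,x₃} ∪ {x₃,x₅}
  {x₁,x₄,x₆}  = {x₁,x₆} ∪ {x₄}
  {x₁,x₅,x₆}  = {x₁,x₆} ∪ {x₅,x₆}
  {x₂,x₃,x₄}  = {x₃} ∪ {x₂,x₄}
  {x₂,x₃,x₅}  = {x₂} ∪ {x₃,x₅}
  {x₂,x₄,x₆}  = {x₂,x₆} ∪ {x₄}
  {x₂,x₅,x₆}  = {x₂} ∪ {x₅,x₆}
  {x₃,x₄,x₆}  = {x₃,x₆} ∪ {x₄}
  {x₁,x₃,x₄,x₆}  = {x₁,x₃,x₆} ∪ {x₄}
  {x₂,x₃,x₄,x₆}  = {x₂,x₃,x₆} ∪ {x₄}
  (now 61)
Pass 5 adds 3:
  {x₁,x₂,x₅}  = Ω∖{x₃,x₄,x₆}
  {x₁,x₂,x₃,x₅}  = Ω∖{x₄,x₆}
  {x₁,x₂,x₅,x₆}  = Ω∖{x₃,x₄}
  (now 64)
Pass 6 adds nothing — fixpoint reached.

Hence σ(𝒞) has 64 members: { {}, {x₁}, {x₂}, {x₃}, {x₄}, {x₅}, {x₆}, {x₁,x₂}, {x₁,x₃}, {x₁,x₄}, {x₁,x₅}, {x₁,x₆}, {x₂,x₃}, {x₂,x₄}, {x₂,x₅}, {x₂,x₆}, {x₃,x₄}, {x₃,x₅}, {x₃,x₆}, {x₄,x₅}, {x₄,x₆}, {x₅,x₆}, {x₁,x₂,x₃}, {x₁,x₂,x₄}, {x₁,x₂,x₅}, {x₁,x₂,x₆}, {x₁,x₃,x₄}, {x₁,x₃,x₅}, {x₁,x₃,x₆}, {x₁,x₄,x₅}, {x₁,x₄,x₆}, {x₁,x₅,x₆}, {x₂,x₃,x₄}, {x₂,x₃,x₅}, {x₂,x₃,x₆}, {x₂,x₄,x₅}, {x₂,x₄,x₆}, {x₂,x₅,x₆}, {x₃,x₄,x₅}, {x₃,x₄,x₆}, {x₃,x₅,x₆}, {x₄,x₅,x₆}, {x₁,x₂,x₃,x₄}, {x₁,x₂,x₃,x₅}, {x₁,x₂,x₃,x₆}, {x₁,x₂,x₄,x₅}, {x₁,x₂,x₄,x₆}, {x₁,x₂,x₅,x₆}, {x₁,x₃,x₄,x₅}, {x₁,x₃,x₄,x₆}, {x₁,x₃,x₅,x₆}, {x₁,x₄,x₅,x₆}, {x₂,x₃,x₄,x₅}, {x₂,x₃,x₄,x₆}, {x₂,x₃,x₅,x₆}, {x₂,x₄,x₅,x₆}, {x₃,x₄,x₅,x₆}, {x₁,x₂,x₃,x₄,x₅}, {x₁,x₂,x₃,x₄,x₆}, {x₁,x₂,x₃,x₅,x₆}, {x₁,x₂,x₄,x₅,x₆}, {x₁,x₃,x₄,x₅,x₆}, {x₂,x₃,x₄,x₅,x₆}, Ω }.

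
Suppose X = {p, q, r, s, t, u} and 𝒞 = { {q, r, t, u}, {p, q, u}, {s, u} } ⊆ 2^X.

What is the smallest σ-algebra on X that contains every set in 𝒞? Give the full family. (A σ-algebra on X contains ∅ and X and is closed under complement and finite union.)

Start: 𝒞 ∪ {∅, X} = { {}, {s, u}, {p, q, u}, {q, r, t, u}, X }.
Iteration 1 adds 6:
  {p, s}  = complement {q, r, t, u}
  {r, s, t}  = complement {p, q, u}
  {p, q, r, t}  = complement {s, u}
  {p, q, s, u}  = {p, q, u} ∪ {s, u}
  {p, q, r, t, u}  = {p, q, u} ∪ {q, r, t, u}
  {q, r, s, t, u}  = {s, u} ∪ {q, r, t, u}
  |family| = 11
Iteration 2: 7 new —
  {p}  = complement {q, r, s, t, u}
  {s}  = complement {p, q, r, t, u}
  {r, t}  = complement {p, q, s, u}
  {p, s, u}  = {p, s} ∪ {s, u}
  {p, r, s, t}  = {r, s, t} ∪ {p, s}
  {r, s, t, u}  = {r, s, t} ∪ {s, u}
  {p, q, r, s, t}  = {r, s, t} ∪ {p, q, r, t}
  |family| = 18
Iteration 3: +6 →
  {u}  = complement {p, q, r, s, t}
  {p, q}  = complement {r, s, t, u}
  {q, u}  = complement {p, r, s, t}
  {p, r, t}  = {p} ∪ {r, t}
  {q, r, t}  = complement {p, s, u}
  {p, r, s, t, u}  = {r, s, t} ∪ {p, s, u}
  |family| = 24
Iteration 4. New:
  {q}  = complement {p, r, s, t, u}
  {p, u}  = {u} ∪ {p}
  {p, q, s}  = {p, q} ∪ {p, s}
  {q, s, u}  = complement {p, r, t}
  {r, t, u}  = {u} ∪ {r, t}
  {p, r, t, u}  = {p, r, t} ∪ {u}
  {q, r, s, t}  = {r, s, t} ∪ {q, r, t}
  |family| = 31
Iteration 5. New:
  {q, s}  = complement {p, r, t, u}
  |family| = 32
Iteration 6: already closed under ᶜ and ∪.

Therefore σ(𝒞) = { {}, {p}, {q}, {s}, {u}, {p, q}, {p, s}, {p, u}, {q, s}, {q, u}, {r, t}, {s, u}, {p, q, s}, {p, q, u}, {p, r, t}, {p, s, u}, {q, r, t}, {q, s, u}, {r, s, t}, {r, t, u}, {p, q, r, t}, {p, q, s, u}, {p, r, s, t}, {p, r, t, u}, {q, r, s, t}, {q, r, t, u}, {r, s, t, u}, {p, q, r, s, t}, {p, q, r, t, u}, {p, r, s, t, u}, {q, r, s, t, u}, X } (|σ(𝒞)| = 32).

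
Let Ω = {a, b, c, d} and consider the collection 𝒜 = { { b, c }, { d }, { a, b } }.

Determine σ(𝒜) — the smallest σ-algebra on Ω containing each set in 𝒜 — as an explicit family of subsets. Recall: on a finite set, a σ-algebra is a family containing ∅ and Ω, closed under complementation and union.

σ(𝒜) = { {}, { a }, { b }, { c }, { d }, { a, b }, { a, c }, { a, d }, { b, c }, { b, d }, { c, d }, { a, b, c }, { a, b, d }, { a, c, d }, { b, c, d }, Ω }

Derivation:
Begin from { {}, { d }, { a, b }, { b, c }, Ω } (that is, 𝒜 plus ∅ and Ω).
Round 1 adds 5:
  { a, d }  = { b, c }ᶜ
  { c, d }  = { a, b }ᶜ
  { a, b, c }  = { d }ᶜ
  { a, b, d }  = { a, b } ∪ { d }
  { b, c, d }  = { b, c } ∪ { d }
  [10 total]
Round 2 (3 new):
  { a }  = { b, c, d }ᶜ
  { c }  = { a, b, d }ᶜ
  { a, c, d }  = { c, d } ∪ { a, d }
  [13 total]
Round 3: +2 →
  { b }  = { a, c, d }ᶜ
  { a, c }  = { c } ∪ { a }
  [15 total]
Round 4 adds 1:
  { b, d }  = { a, c }ᶜ
  [16 total]
Round 5: already closed under ᶜ and ∪.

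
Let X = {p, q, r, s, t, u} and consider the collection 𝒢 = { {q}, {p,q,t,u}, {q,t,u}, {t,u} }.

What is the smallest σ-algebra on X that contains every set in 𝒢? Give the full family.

Begin from { {}, {q}, {t,u}, {q,t,u}, {p,q,t,u}, X } (that is, 𝒢 plus ∅ and X).
Iteration 1 adds 4:
  {r,s}  = ᶜ of {p,q,t,u}
  {p,r,s}  = ᶜ of {q,t,u}
  {p,q,r,s}  = ᶜ of {t,u}
  {p,r,s,t,u}  = ᶜ of {q}
  (now 10)
Iteration 2 (3 new):
  {q,r,s}  = {r,s} ∪ {q}
  {r,s,t,u}  = {r,s} ∪ {t,u}
  {q,r,s,t,u}  = {r,s} ∪ {q,t,u}
  (now 13)
Iteration 3 (3 new):
  {p}  = ᶜ of {q,r,s,t,u}
  {p,q}  = ᶜ of {r,s,t,u}
  {p,t,u}  = ᶜ of {q,r,s}
  (now 16)
Iteration 4: already closed under ᶜ and ∪.

|σ(𝒢)| = 16.  σ(𝒢) = { {}, {p}, {q}, {p,q}, {r,s}, {t,u}, {p,r,s}, {p,t,u}, {q,r,s}, {q,t,u}, {p,q,r,s}, {p,q,t,u}, {r,s,t,u}, {p,r,s,t,u}, {q,r,s,t,u}, X }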